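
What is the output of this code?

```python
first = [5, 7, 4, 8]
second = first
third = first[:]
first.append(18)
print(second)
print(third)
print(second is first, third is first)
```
[5, 7, 4, 8, 18]
[5, 7, 4, 8]
True False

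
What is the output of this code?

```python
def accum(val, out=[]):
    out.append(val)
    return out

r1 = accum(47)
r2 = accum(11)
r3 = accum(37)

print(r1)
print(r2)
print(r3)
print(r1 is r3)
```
[47, 11, 37]
[47, 11, 37]
[47, 11, 37]
True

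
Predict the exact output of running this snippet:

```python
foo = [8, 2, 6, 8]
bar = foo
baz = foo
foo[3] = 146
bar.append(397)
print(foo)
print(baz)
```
[8, 2, 6, 146, 397]
[8, 2, 6, 146, 397]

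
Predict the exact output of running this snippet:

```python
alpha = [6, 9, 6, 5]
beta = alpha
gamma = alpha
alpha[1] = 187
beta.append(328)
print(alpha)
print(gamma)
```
[6, 187, 6, 5, 328]
[6, 187, 6, 5, 328]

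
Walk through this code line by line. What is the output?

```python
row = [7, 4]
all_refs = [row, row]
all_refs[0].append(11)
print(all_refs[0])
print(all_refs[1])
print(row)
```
[7, 4, 11]
[7, 4, 11]
[7, 4, 11]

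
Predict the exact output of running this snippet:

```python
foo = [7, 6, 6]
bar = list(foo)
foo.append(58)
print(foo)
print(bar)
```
[7, 6, 6, 58]
[7, 6, 6]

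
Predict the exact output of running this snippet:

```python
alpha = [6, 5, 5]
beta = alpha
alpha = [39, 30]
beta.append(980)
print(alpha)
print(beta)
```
[39, 30]
[6, 5, 5, 980]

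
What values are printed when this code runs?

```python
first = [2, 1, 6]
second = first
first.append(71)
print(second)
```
[2, 1, 6, 71]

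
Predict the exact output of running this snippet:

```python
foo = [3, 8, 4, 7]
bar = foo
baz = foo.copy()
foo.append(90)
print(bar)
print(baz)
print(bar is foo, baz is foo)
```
[3, 8, 4, 7, 90]
[3, 8, 4, 7]
True False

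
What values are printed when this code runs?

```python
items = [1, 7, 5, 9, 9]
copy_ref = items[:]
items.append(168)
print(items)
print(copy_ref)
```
[1, 7, 5, 9, 9, 168]
[1, 7, 5, 9, 9]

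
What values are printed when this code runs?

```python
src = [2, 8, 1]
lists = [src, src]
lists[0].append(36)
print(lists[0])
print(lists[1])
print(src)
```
[2, 8, 1, 36]
[2, 8, 1, 36]
[2, 8, 1, 36]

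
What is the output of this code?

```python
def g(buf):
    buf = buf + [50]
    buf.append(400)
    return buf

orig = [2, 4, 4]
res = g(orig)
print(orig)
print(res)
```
[2, 4, 4]
[2, 4, 4, 50, 400]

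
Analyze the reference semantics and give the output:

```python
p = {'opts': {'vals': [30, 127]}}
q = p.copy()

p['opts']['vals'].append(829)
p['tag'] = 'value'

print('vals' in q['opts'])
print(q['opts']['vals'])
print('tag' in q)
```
True
[30, 127, 829]
False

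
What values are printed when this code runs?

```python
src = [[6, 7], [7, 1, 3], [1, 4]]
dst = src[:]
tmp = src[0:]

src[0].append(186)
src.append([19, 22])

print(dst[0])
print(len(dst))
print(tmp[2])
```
[6, 7, 186]
3
[1, 4]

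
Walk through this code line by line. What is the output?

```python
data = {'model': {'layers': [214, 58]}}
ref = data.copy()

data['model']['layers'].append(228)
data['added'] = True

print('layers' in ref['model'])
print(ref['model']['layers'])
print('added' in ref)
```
True
[214, 58, 228]
False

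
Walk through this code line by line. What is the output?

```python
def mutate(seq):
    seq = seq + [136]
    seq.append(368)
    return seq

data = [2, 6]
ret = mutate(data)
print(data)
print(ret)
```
[2, 6]
[2, 6, 136, 368]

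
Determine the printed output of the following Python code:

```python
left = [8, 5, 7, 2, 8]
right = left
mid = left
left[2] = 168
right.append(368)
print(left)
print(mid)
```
[8, 5, 168, 2, 8, 368]
[8, 5, 168, 2, 8, 368]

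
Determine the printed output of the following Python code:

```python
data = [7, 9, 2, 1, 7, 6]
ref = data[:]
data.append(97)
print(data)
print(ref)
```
[7, 9, 2, 1, 7, 6, 97]
[7, 9, 2, 1, 7, 6]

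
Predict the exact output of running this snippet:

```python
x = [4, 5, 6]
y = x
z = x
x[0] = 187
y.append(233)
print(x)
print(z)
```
[187, 5, 6, 233]
[187, 5, 6, 233]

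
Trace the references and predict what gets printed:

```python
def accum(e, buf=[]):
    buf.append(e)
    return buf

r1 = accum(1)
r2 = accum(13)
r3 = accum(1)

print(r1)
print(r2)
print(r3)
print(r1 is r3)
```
[1, 13, 1]
[1, 13, 1]
[1, 13, 1]
True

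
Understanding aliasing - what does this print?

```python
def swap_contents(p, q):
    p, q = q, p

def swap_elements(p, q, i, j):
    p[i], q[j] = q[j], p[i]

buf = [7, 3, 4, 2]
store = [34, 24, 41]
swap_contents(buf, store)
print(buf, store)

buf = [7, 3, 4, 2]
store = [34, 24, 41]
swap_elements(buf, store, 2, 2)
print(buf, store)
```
[7, 3, 4, 2] [34, 24, 41]
[7, 3, 41, 2] [34, 24, 4]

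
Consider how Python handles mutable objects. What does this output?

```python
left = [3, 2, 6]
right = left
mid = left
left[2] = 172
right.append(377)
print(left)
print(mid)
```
[3, 2, 172, 377]
[3, 2, 172, 377]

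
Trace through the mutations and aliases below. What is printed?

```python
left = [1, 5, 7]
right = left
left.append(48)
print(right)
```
[1, 5, 7, 48]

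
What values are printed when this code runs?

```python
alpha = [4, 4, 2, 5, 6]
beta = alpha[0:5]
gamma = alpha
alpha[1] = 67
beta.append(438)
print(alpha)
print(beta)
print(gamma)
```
[4, 67, 2, 5, 6]
[4, 4, 2, 5, 6, 438]
[4, 67, 2, 5, 6]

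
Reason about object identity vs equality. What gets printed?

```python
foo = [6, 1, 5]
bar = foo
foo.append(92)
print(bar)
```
[6, 1, 5, 92]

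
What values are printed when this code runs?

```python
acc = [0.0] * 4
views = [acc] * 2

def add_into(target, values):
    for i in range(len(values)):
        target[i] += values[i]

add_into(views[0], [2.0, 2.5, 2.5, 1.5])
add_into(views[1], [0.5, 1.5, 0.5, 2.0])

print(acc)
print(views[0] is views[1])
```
[2.5, 4.0, 3.0, 3.5]
True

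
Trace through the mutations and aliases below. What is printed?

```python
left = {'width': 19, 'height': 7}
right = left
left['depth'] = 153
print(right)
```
{'width': 19, 'height': 7, 'depth': 153}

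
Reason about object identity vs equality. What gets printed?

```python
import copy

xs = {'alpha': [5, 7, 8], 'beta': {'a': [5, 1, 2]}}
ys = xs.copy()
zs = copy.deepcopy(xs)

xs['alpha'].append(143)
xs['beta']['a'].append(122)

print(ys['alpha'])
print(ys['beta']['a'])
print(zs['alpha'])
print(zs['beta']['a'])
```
[5, 7, 8, 143]
[5, 1, 2, 122]
[5, 7, 8]
[5, 1, 2]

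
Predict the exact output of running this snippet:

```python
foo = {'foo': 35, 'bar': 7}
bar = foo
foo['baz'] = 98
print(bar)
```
{'foo': 35, 'bar': 7, 'baz': 98}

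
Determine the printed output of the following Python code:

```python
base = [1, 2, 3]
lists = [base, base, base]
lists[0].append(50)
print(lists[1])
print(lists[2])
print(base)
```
[1, 2, 3, 50]
[1, 2, 3, 50]
[1, 2, 3, 50]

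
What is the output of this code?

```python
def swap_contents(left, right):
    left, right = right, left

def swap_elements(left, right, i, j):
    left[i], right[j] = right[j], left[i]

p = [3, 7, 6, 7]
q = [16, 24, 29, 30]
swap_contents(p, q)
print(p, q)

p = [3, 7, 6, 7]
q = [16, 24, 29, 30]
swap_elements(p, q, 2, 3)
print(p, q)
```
[3, 7, 6, 7] [16, 24, 29, 30]
[3, 7, 30, 7] [16, 24, 29, 6]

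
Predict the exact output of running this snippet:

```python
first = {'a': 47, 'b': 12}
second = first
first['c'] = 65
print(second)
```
{'a': 47, 'b': 12, 'c': 65}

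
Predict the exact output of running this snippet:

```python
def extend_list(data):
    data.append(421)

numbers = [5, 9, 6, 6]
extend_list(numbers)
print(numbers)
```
[5, 9, 6, 6, 421]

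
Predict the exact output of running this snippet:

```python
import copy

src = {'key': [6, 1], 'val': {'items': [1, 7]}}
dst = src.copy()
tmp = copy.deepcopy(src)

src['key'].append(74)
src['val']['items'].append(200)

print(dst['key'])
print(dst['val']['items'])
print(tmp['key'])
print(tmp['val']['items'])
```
[6, 1, 74]
[1, 7, 200]
[6, 1]
[1, 7]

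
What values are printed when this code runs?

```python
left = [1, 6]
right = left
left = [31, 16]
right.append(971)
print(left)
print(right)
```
[31, 16]
[1, 6, 971]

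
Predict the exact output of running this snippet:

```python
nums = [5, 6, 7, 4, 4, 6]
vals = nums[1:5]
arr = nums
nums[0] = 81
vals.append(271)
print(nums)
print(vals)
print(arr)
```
[81, 6, 7, 4, 4, 6]
[6, 7, 4, 4, 271]
[81, 6, 7, 4, 4, 6]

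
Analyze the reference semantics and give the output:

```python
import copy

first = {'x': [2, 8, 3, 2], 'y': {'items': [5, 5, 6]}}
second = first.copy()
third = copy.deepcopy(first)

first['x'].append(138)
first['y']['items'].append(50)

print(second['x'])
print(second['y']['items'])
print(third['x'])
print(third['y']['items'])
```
[2, 8, 3, 2, 138]
[5, 5, 6, 50]
[2, 8, 3, 2]
[5, 5, 6]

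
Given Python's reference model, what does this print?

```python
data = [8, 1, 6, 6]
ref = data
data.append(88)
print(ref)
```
[8, 1, 6, 6, 88]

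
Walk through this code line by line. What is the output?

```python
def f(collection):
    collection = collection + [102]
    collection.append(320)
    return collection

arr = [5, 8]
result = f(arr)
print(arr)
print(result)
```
[5, 8]
[5, 8, 102, 320]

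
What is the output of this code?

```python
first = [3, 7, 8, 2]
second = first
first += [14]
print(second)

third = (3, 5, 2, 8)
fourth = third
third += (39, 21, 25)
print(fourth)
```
[3, 7, 8, 2, 14]
(3, 5, 2, 8)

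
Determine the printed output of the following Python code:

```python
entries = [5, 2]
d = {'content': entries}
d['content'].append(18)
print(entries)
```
[5, 2, 18]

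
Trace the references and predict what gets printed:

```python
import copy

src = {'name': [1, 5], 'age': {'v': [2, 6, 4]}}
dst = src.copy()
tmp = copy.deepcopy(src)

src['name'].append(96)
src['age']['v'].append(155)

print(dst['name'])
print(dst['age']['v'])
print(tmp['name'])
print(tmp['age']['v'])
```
[1, 5, 96]
[2, 6, 4, 155]
[1, 5]
[2, 6, 4]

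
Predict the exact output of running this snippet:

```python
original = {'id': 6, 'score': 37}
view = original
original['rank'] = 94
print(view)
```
{'id': 6, 'score': 37, 'rank': 94}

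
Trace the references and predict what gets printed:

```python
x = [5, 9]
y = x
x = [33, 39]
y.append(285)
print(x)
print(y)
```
[33, 39]
[5, 9, 285]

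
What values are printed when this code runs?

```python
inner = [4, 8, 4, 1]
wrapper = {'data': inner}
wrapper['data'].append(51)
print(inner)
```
[4, 8, 4, 1, 51]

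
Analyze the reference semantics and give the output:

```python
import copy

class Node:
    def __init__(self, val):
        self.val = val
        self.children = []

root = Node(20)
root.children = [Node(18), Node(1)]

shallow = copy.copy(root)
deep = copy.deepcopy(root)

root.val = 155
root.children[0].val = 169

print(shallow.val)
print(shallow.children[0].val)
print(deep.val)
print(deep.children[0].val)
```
20
169
20
18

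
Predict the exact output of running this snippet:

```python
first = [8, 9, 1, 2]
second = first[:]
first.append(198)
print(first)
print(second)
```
[8, 9, 1, 2, 198]
[8, 9, 1, 2]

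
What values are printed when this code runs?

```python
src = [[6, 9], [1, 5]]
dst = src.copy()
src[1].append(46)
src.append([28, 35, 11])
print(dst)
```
[[6, 9], [1, 5, 46]]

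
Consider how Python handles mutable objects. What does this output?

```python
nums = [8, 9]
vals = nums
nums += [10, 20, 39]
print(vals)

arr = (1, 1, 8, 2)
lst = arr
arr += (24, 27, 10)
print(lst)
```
[8, 9, 10, 20, 39]
(1, 1, 8, 2)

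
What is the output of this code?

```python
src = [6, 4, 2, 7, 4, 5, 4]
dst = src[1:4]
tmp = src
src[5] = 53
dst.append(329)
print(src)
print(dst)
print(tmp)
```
[6, 4, 2, 7, 4, 53, 4]
[4, 2, 7, 329]
[6, 4, 2, 7, 4, 53, 4]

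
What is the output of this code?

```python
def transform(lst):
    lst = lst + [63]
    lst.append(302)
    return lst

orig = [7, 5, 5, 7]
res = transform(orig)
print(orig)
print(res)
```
[7, 5, 5, 7]
[7, 5, 5, 7, 63, 302]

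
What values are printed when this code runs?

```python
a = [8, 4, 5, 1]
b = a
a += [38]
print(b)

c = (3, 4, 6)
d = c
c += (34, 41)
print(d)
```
[8, 4, 5, 1, 38]
(3, 4, 6)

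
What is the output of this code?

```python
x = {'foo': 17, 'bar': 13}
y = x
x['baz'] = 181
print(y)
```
{'foo': 17, 'bar': 13, 'baz': 181}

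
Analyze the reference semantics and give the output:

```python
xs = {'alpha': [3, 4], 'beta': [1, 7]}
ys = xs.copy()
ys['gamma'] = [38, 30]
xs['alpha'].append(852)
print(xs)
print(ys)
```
{'alpha': [3, 4, 852], 'beta': [1, 7]}
{'alpha': [3, 4, 852], 'beta': [1, 7], 'gamma': [38, 30]}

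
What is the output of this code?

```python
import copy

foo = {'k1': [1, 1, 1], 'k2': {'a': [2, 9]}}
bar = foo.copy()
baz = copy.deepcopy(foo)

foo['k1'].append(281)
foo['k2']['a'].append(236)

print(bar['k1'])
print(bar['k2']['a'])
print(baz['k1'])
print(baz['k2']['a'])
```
[1, 1, 1, 281]
[2, 9, 236]
[1, 1, 1]
[2, 9]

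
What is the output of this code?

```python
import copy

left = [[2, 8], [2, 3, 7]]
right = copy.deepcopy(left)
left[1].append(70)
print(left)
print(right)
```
[[2, 8], [2, 3, 7, 70]]
[[2, 8], [2, 3, 7]]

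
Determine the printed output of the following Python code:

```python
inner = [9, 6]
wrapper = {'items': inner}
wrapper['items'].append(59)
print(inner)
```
[9, 6, 59]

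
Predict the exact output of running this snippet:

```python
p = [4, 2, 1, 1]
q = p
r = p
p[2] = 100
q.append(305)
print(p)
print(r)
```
[4, 2, 100, 1, 305]
[4, 2, 100, 1, 305]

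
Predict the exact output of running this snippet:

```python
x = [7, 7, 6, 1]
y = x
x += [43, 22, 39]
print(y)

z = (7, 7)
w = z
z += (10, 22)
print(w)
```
[7, 7, 6, 1, 43, 22, 39]
(7, 7)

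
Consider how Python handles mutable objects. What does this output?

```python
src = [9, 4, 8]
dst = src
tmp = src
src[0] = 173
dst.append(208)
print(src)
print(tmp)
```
[173, 4, 8, 208]
[173, 4, 8, 208]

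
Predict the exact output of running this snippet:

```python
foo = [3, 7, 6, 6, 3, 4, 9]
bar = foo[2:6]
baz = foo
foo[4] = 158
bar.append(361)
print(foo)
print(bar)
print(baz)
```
[3, 7, 6, 6, 158, 4, 9]
[6, 6, 3, 4, 361]
[3, 7, 6, 6, 158, 4, 9]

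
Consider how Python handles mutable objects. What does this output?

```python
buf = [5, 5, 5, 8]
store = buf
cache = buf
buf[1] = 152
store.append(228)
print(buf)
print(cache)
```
[5, 152, 5, 8, 228]
[5, 152, 5, 8, 228]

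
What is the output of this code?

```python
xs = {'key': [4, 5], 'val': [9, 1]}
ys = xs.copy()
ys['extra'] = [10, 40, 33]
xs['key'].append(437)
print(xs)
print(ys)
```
{'key': [4, 5, 437], 'val': [9, 1]}
{'key': [4, 5, 437], 'val': [9, 1], 'extra': [10, 40, 33]}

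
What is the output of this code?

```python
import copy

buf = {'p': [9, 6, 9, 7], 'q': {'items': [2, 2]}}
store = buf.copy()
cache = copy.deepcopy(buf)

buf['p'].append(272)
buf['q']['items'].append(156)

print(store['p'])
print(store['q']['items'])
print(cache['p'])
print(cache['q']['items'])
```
[9, 6, 9, 7, 272]
[2, 2, 156]
[9, 6, 9, 7]
[2, 2]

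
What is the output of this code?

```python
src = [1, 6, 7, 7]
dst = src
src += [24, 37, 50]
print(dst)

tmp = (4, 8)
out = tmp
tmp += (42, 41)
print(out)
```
[1, 6, 7, 7, 24, 37, 50]
(4, 8)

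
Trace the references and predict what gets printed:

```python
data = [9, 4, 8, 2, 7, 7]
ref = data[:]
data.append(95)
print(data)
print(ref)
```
[9, 4, 8, 2, 7, 7, 95]
[9, 4, 8, 2, 7, 7]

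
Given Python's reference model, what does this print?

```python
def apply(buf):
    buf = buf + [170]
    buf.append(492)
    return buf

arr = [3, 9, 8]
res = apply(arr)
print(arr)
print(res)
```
[3, 9, 8]
[3, 9, 8, 170, 492]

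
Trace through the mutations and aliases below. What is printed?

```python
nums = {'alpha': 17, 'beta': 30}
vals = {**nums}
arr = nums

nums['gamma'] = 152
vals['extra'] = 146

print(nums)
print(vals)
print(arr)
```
{'alpha': 17, 'beta': 30, 'gamma': 152}
{'alpha': 17, 'beta': 30, 'extra': 146}
{'alpha': 17, 'beta': 30, 'gamma': 152}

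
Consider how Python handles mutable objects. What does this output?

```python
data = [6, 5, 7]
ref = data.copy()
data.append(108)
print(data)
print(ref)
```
[6, 5, 7, 108]
[6, 5, 7]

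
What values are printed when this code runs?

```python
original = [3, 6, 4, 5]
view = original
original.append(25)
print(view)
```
[3, 6, 4, 5, 25]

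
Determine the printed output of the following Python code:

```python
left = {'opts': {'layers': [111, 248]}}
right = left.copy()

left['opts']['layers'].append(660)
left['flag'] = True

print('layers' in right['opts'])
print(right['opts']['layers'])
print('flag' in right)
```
True
[111, 248, 660]
False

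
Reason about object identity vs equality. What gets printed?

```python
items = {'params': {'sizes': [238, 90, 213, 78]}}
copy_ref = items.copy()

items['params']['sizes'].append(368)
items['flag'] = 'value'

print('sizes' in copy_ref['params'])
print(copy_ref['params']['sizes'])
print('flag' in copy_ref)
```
True
[238, 90, 213, 78, 368]
False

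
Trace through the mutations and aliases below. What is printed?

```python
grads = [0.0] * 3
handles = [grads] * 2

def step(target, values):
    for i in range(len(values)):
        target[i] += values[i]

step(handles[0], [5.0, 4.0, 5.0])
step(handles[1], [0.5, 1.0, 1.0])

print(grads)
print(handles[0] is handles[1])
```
[5.5, 5.0, 6.0]
True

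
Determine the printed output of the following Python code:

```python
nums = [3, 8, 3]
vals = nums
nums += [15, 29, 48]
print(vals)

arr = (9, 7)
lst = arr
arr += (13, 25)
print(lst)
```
[3, 8, 3, 15, 29, 48]
(9, 7)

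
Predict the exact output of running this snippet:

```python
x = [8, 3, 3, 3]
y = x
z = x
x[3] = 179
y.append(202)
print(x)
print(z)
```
[8, 3, 3, 179, 202]
[8, 3, 3, 179, 202]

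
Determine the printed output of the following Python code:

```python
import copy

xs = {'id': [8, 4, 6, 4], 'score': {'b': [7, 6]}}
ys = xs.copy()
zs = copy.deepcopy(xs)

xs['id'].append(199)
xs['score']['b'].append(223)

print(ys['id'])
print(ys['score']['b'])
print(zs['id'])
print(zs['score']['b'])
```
[8, 4, 6, 4, 199]
[7, 6, 223]
[8, 4, 6, 4]
[7, 6]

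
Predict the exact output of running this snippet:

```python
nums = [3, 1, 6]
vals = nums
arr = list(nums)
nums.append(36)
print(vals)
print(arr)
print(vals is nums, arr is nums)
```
[3, 1, 6, 36]
[3, 1, 6]
True False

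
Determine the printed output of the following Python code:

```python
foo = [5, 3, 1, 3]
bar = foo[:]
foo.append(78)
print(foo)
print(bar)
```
[5, 3, 1, 3, 78]
[5, 3, 1, 3]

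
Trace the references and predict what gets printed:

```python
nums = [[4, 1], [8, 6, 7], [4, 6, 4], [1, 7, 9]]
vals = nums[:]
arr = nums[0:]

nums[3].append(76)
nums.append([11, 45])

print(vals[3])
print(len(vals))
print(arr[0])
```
[1, 7, 9, 76]
4
[4, 1]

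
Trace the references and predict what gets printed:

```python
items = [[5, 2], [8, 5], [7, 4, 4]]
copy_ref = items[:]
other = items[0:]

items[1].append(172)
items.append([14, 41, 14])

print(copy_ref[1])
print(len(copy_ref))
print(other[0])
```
[8, 5, 172]
3
[5, 2]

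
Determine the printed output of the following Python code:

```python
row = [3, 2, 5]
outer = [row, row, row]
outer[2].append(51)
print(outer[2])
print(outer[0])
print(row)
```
[3, 2, 5, 51]
[3, 2, 5, 51]
[3, 2, 5, 51]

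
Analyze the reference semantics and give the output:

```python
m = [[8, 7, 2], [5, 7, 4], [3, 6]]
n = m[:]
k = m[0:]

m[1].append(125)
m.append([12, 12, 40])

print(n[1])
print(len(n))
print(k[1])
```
[5, 7, 4, 125]
3
[5, 7, 4, 125]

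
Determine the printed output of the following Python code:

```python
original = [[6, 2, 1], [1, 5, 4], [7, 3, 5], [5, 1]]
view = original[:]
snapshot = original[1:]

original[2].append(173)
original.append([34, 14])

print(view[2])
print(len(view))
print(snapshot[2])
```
[7, 3, 5, 173]
4
[5, 1]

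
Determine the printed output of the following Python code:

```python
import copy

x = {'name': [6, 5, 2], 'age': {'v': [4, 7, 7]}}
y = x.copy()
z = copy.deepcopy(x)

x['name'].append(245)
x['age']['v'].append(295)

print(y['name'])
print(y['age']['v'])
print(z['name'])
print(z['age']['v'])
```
[6, 5, 2, 245]
[4, 7, 7, 295]
[6, 5, 2]
[4, 7, 7]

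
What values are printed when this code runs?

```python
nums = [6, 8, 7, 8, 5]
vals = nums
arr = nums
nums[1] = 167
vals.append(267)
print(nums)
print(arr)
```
[6, 167, 7, 8, 5, 267]
[6, 167, 7, 8, 5, 267]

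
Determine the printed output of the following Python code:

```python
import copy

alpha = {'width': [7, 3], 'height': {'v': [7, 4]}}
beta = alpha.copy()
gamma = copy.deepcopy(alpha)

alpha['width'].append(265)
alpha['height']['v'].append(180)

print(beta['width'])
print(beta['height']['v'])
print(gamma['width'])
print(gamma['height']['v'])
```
[7, 3, 265]
[7, 4, 180]
[7, 3]
[7, 4]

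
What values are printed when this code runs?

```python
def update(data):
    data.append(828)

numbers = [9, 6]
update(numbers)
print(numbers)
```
[9, 6, 828]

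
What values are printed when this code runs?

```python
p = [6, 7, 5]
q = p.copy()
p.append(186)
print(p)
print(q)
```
[6, 7, 5, 186]
[6, 7, 5]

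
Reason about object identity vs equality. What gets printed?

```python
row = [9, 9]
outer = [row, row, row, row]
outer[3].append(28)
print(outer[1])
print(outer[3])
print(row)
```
[9, 9, 28]
[9, 9, 28]
[9, 9, 28]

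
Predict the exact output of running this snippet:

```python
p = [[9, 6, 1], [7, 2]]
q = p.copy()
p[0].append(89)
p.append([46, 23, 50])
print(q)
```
[[9, 6, 1, 89], [7, 2]]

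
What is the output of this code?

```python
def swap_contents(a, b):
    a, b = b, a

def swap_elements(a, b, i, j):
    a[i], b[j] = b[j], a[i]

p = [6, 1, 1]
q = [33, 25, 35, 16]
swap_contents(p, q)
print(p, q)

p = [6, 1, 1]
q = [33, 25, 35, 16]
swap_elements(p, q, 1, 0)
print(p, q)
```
[6, 1, 1] [33, 25, 35, 16]
[6, 33, 1] [1, 25, 35, 16]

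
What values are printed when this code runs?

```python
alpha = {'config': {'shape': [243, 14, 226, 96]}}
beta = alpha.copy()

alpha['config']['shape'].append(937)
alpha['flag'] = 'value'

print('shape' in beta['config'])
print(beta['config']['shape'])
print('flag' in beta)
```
True
[243, 14, 226, 96, 937]
False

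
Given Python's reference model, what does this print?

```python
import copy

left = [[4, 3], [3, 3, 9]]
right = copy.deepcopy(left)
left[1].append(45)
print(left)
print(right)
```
[[4, 3], [3, 3, 9, 45]]
[[4, 3], [3, 3, 9]]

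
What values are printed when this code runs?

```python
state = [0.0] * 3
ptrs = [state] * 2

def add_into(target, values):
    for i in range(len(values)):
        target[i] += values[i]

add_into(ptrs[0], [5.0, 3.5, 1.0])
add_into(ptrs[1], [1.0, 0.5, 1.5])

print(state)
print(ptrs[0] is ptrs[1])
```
[6.0, 4.0, 2.5]
True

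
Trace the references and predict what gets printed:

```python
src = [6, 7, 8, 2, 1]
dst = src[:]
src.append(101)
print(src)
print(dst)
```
[6, 7, 8, 2, 1, 101]
[6, 7, 8, 2, 1]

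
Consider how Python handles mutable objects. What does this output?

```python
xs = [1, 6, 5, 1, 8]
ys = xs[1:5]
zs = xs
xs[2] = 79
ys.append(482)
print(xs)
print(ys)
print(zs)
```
[1, 6, 79, 1, 8]
[6, 5, 1, 8, 482]
[1, 6, 79, 1, 8]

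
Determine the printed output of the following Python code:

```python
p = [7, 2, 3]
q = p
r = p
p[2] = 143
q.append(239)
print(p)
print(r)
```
[7, 2, 143, 239]
[7, 2, 143, 239]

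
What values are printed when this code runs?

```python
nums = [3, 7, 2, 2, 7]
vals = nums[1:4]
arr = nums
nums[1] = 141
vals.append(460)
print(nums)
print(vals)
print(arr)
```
[3, 141, 2, 2, 7]
[7, 2, 2, 460]
[3, 141, 2, 2, 7]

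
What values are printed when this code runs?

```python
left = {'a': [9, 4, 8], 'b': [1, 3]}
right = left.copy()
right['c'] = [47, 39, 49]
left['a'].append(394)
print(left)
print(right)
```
{'a': [9, 4, 8, 394], 'b': [1, 3]}
{'a': [9, 4, 8, 394], 'b': [1, 3], 'c': [47, 39, 49]}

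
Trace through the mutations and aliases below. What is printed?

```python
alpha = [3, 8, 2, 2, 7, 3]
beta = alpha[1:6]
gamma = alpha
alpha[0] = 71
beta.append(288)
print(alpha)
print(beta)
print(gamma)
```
[71, 8, 2, 2, 7, 3]
[8, 2, 2, 7, 3, 288]
[71, 8, 2, 2, 7, 3]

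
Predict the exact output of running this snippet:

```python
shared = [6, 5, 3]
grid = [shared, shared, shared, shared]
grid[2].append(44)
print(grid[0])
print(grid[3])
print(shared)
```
[6, 5, 3, 44]
[6, 5, 3, 44]
[6, 5, 3, 44]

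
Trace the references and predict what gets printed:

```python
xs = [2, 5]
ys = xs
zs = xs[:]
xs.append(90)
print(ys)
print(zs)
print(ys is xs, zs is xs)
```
[2, 5, 90]
[2, 5]
True False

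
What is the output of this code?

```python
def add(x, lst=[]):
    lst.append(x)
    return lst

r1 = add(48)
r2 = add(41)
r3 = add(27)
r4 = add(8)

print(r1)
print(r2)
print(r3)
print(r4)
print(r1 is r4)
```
[48, 41, 27, 8]
[48, 41, 27, 8]
[48, 41, 27, 8]
[48, 41, 27, 8]
True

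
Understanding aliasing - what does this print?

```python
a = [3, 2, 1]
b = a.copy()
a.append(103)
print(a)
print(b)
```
[3, 2, 1, 103]
[3, 2, 1]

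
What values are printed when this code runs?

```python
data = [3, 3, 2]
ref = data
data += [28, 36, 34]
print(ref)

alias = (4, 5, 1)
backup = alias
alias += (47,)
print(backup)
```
[3, 3, 2, 28, 36, 34]
(4, 5, 1)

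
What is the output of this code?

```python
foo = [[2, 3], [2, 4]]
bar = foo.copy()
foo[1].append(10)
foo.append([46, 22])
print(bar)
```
[[2, 3], [2, 4, 10]]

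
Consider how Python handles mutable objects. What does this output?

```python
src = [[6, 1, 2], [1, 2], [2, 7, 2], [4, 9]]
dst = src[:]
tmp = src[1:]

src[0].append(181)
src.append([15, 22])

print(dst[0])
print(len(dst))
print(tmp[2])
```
[6, 1, 2, 181]
4
[4, 9]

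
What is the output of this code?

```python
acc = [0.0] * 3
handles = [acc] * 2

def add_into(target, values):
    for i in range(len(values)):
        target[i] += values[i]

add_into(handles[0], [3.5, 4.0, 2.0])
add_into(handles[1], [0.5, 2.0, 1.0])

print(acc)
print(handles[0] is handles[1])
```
[4.0, 6.0, 3.0]
True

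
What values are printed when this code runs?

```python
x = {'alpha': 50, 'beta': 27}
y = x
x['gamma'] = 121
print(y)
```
{'alpha': 50, 'beta': 27, 'gamma': 121}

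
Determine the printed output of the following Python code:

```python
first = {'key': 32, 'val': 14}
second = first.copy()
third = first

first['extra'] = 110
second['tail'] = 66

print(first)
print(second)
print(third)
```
{'key': 32, 'val': 14, 'extra': 110}
{'key': 32, 'val': 14, 'tail': 66}
{'key': 32, 'val': 14, 'extra': 110}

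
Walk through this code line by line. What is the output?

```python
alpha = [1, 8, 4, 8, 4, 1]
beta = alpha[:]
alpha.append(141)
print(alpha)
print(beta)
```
[1, 8, 4, 8, 4, 1, 141]
[1, 8, 4, 8, 4, 1]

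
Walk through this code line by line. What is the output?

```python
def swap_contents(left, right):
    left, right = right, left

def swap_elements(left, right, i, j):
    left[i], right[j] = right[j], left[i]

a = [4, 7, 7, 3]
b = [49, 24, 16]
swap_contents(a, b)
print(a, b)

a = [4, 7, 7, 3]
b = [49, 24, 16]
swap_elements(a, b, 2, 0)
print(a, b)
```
[4, 7, 7, 3] [49, 24, 16]
[4, 7, 49, 3] [7, 24, 16]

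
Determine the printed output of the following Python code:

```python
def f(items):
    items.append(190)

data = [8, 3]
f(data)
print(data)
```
[8, 3, 190]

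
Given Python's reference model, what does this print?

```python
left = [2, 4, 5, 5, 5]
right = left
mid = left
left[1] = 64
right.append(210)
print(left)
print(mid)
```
[2, 64, 5, 5, 5, 210]
[2, 64, 5, 5, 5, 210]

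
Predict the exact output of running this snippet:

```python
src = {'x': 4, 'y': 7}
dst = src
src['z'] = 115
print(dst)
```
{'x': 4, 'y': 7, 'z': 115}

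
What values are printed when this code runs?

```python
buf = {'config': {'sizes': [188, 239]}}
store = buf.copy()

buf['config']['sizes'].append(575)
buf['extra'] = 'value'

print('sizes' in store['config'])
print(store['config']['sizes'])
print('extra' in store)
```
True
[188, 239, 575]
False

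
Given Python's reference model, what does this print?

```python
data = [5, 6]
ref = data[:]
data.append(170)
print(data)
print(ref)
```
[5, 6, 170]
[5, 6]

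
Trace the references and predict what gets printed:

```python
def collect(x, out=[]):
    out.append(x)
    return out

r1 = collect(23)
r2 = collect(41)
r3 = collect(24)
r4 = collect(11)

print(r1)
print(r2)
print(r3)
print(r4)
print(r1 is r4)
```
[23, 41, 24, 11]
[23, 41, 24, 11]
[23, 41, 24, 11]
[23, 41, 24, 11]
True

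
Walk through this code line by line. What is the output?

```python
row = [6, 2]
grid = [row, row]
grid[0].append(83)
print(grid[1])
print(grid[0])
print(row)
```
[6, 2, 83]
[6, 2, 83]
[6, 2, 83]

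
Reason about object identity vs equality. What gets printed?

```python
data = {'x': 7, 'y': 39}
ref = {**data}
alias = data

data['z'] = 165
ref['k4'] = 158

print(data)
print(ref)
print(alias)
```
{'x': 7, 'y': 39, 'z': 165}
{'x': 7, 'y': 39, 'k4': 158}
{'x': 7, 'y': 39, 'z': 165}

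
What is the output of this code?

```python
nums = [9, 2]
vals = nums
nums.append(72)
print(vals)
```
[9, 2, 72]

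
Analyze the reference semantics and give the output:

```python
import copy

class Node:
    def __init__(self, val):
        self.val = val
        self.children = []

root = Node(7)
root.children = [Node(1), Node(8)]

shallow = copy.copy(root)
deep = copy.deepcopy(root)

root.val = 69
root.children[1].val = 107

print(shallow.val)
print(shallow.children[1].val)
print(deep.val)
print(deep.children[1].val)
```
7
107
7
8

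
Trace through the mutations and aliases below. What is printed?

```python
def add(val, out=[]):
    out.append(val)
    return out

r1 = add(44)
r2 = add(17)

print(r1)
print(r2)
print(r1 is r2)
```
[44, 17]
[44, 17]
True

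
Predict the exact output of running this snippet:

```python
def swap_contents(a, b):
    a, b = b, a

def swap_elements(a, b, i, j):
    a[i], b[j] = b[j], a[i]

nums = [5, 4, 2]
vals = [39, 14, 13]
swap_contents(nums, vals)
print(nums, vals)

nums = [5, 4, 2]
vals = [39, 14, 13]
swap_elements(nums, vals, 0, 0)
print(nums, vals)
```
[5, 4, 2] [39, 14, 13]
[39, 4, 2] [5, 14, 13]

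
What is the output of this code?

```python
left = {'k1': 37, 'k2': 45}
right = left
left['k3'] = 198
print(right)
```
{'k1': 37, 'k2': 45, 'k3': 198}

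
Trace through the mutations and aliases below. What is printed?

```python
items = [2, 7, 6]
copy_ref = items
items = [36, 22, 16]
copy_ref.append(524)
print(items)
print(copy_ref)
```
[36, 22, 16]
[2, 7, 6, 524]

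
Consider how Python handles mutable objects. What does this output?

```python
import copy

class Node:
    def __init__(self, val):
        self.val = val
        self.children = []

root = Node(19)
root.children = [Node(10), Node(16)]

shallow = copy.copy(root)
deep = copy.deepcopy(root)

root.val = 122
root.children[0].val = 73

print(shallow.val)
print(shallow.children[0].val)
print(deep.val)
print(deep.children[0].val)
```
19
73
19
10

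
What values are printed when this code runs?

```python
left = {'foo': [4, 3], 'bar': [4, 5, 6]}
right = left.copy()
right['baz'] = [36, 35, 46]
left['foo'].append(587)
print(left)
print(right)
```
{'foo': [4, 3, 587], 'bar': [4, 5, 6]}
{'foo': [4, 3, 587], 'bar': [4, 5, 6], 'baz': [36, 35, 46]}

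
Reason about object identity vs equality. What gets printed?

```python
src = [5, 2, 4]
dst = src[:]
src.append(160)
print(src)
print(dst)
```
[5, 2, 4, 160]
[5, 2, 4]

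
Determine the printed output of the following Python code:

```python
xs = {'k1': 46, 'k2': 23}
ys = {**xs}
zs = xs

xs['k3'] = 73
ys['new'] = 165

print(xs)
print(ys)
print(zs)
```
{'k1': 46, 'k2': 23, 'k3': 73}
{'k1': 46, 'k2': 23, 'new': 165}
{'k1': 46, 'k2': 23, 'k3': 73}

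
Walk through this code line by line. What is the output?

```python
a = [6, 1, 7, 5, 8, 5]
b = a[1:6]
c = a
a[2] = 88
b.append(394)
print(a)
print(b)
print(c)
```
[6, 1, 88, 5, 8, 5]
[1, 7, 5, 8, 5, 394]
[6, 1, 88, 5, 8, 5]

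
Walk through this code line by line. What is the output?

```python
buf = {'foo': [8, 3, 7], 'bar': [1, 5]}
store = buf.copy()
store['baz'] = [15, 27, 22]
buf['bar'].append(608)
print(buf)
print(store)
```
{'foo': [8, 3, 7], 'bar': [1, 5, 608]}
{'foo': [8, 3, 7], 'bar': [1, 5, 608], 'baz': [15, 27, 22]}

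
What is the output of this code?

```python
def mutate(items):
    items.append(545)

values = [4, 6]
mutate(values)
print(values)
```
[4, 6, 545]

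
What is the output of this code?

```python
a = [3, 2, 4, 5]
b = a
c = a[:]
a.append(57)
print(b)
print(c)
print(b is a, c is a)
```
[3, 2, 4, 5, 57]
[3, 2, 4, 5]
True False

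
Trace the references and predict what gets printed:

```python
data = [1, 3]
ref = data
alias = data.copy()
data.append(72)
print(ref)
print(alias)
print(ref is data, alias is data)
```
[1, 3, 72]
[1, 3]
True False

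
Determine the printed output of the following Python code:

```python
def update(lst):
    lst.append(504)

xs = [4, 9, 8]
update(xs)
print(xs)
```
[4, 9, 8, 504]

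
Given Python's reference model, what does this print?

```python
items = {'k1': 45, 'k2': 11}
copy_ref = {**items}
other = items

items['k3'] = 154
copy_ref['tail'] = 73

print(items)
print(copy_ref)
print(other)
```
{'k1': 45, 'k2': 11, 'k3': 154}
{'k1': 45, 'k2': 11, 'tail': 73}
{'k1': 45, 'k2': 11, 'k3': 154}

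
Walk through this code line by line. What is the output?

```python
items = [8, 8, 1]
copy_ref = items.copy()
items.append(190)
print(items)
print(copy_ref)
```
[8, 8, 1, 190]
[8, 8, 1]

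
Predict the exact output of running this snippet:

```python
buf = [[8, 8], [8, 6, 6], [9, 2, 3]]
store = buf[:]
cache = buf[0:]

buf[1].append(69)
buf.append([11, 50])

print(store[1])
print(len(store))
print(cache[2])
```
[8, 6, 6, 69]
3
[9, 2, 3]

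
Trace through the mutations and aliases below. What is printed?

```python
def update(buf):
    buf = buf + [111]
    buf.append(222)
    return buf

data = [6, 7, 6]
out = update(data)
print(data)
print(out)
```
[6, 7, 6]
[6, 7, 6, 111, 222]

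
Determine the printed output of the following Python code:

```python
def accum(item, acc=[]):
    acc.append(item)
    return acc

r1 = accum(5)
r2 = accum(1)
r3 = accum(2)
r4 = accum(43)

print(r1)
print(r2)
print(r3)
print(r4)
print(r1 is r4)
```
[5, 1, 2, 43]
[5, 1, 2, 43]
[5, 1, 2, 43]
[5, 1, 2, 43]
True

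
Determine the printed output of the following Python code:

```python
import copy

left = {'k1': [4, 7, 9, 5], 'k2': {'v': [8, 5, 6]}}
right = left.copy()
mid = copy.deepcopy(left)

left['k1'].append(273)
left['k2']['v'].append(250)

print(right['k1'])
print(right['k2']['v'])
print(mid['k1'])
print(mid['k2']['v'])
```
[4, 7, 9, 5, 273]
[8, 5, 6, 250]
[4, 7, 9, 5]
[8, 5, 6]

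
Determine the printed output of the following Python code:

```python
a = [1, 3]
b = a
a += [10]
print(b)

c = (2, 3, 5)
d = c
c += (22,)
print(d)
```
[1, 3, 10]
(2, 3, 5)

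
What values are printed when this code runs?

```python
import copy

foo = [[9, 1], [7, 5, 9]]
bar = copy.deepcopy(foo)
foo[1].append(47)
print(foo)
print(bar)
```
[[9, 1], [7, 5, 9, 47]]
[[9, 1], [7, 5, 9]]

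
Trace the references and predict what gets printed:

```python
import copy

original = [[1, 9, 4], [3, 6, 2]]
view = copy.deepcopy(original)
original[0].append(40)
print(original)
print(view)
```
[[1, 9, 4, 40], [3, 6, 2]]
[[1, 9, 4], [3, 6, 2]]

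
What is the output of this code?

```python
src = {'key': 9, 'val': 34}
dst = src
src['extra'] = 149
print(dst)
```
{'key': 9, 'val': 34, 'extra': 149}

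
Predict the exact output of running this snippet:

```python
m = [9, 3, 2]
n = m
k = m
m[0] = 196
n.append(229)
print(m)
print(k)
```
[196, 3, 2, 229]
[196, 3, 2, 229]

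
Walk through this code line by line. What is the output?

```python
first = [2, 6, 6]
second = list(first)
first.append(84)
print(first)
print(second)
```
[2, 6, 6, 84]
[2, 6, 6]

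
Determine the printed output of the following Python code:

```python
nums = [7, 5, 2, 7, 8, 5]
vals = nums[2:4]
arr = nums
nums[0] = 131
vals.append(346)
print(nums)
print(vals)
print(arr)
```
[131, 5, 2, 7, 8, 5]
[2, 7, 346]
[131, 5, 2, 7, 8, 5]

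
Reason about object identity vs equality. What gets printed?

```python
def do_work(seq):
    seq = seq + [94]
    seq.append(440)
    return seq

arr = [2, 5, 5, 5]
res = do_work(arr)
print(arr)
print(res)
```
[2, 5, 5, 5]
[2, 5, 5, 5, 94, 440]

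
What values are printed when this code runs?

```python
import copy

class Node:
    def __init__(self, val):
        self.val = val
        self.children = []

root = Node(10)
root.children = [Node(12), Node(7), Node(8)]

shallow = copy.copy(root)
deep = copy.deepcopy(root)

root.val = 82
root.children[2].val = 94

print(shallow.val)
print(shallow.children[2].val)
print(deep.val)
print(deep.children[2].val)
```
10
94
10
8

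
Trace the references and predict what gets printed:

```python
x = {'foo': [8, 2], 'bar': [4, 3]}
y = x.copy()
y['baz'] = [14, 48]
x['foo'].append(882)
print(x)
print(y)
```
{'foo': [8, 2, 882], 'bar': [4, 3]}
{'foo': [8, 2, 882], 'bar': [4, 3], 'baz': [14, 48]}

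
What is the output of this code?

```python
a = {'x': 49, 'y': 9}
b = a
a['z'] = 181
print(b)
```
{'x': 49, 'y': 9, 'z': 181}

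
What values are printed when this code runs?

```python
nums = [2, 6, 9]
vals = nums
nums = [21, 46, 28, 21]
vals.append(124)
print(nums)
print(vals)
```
[21, 46, 28, 21]
[2, 6, 9, 124]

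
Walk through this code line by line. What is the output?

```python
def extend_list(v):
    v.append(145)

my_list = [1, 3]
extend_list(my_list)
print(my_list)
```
[1, 3, 145]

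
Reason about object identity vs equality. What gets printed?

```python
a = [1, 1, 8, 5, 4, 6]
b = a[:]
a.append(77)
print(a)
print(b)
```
[1, 1, 8, 5, 4, 6, 77]
[1, 1, 8, 5, 4, 6]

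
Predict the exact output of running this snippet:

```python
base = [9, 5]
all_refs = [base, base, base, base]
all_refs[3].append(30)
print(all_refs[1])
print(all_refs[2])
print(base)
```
[9, 5, 30]
[9, 5, 30]
[9, 5, 30]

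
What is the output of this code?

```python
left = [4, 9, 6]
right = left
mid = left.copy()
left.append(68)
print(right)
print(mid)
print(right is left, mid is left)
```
[4, 9, 6, 68]
[4, 9, 6]
True False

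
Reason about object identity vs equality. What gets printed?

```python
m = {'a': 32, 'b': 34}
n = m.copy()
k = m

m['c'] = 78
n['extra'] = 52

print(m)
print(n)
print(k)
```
{'a': 32, 'b': 34, 'c': 78}
{'a': 32, 'b': 34, 'extra': 52}
{'a': 32, 'b': 34, 'c': 78}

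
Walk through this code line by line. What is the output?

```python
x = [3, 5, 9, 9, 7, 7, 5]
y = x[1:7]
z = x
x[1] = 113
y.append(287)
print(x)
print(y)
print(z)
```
[3, 113, 9, 9, 7, 7, 5]
[5, 9, 9, 7, 7, 5, 287]
[3, 113, 9, 9, 7, 7, 5]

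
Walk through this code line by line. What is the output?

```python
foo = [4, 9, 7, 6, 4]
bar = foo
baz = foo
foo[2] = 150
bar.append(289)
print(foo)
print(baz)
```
[4, 9, 150, 6, 4, 289]
[4, 9, 150, 6, 4, 289]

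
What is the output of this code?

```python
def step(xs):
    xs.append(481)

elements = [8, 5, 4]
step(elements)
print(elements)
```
[8, 5, 4, 481]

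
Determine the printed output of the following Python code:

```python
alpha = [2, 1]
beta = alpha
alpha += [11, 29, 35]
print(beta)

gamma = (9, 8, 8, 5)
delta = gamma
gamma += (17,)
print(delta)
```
[2, 1, 11, 29, 35]
(9, 8, 8, 5)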